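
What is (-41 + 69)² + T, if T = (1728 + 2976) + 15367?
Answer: 20855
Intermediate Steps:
T = 20071 (T = 4704 + 15367 = 20071)
(-41 + 69)² + T = (-41 + 69)² + 20071 = 28² + 20071 = 784 + 20071 = 20855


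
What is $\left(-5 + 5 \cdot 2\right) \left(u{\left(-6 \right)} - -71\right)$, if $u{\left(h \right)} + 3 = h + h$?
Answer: $280$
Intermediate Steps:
$u{\left(h \right)} = -3 + 2 h$ ($u{\left(h \right)} = -3 + \left(h + h\right) = -3 + 2 h$)
$\left(-5 + 5 \cdot 2\right) \left(u{\left(-6 \right)} - -71\right) = \left(-5 + 5 \cdot 2\right) \left(\left(-3 + 2 \left(-6\right)\right) - -71\right) = \left(-5 + 10\right) \left(\left(-3 - 12\right) + 71\right) = 5 \left(-15 + 71\right) = 5 \cdot 56 = 280$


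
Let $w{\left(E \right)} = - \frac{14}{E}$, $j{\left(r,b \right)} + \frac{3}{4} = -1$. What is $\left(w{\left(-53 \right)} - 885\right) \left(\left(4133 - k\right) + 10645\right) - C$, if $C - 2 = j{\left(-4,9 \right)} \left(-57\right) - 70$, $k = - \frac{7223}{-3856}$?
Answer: $- \frac{2671703038479}{204368} \approx -1.3073 \cdot 10^{7}$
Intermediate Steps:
$k = \frac{7223}{3856}$ ($k = \left(-7223\right) \left(- \frac{1}{3856}\right) = \frac{7223}{3856} \approx 1.8732$)
$j{\left(r,b \right)} = - \frac{7}{4}$ ($j{\left(r,b \right)} = - \frac{3}{4} - 1 = - \frac{7}{4}$)
$C = \frac{127}{4}$ ($C = 2 - - \frac{119}{4} = 2 + \left(\frac{399}{4} - 70\right) = 2 + \frac{119}{4} = \frac{127}{4} \approx 31.75$)
$\left(w{\left(-53 \right)} - 885\right) \left(\left(4133 - k\right) + 10645\right) - C = \left(- \frac{14}{-53} - 885\right) \left(\left(4133 - \frac{7223}{3856}\right) + 10645\right) - \frac{127}{4} = \left(\left(-14\right) \left(- \frac{1}{53}\right) - 885\right) \left(\left(4133 - \frac{7223}{3856}\right) + 10645\right) - \frac{127}{4} = \left(\frac{14}{53} - 885\right) \left(\frac{15929625}{3856} + 10645\right) - \frac{127}{4} = \left(- \frac{46891}{53}\right) \frac{56976745}{3856} - \frac{127}{4} = - \frac{2671696549795}{204368} - \frac{127}{4} = - \frac{2671703038479}{204368}$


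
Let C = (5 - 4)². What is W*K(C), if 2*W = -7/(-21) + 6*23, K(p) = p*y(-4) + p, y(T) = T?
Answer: -415/2 ≈ -207.50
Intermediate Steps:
C = 1 (C = 1² = 1)
K(p) = -3*p (K(p) = p*(-4) + p = -4*p + p = -3*p)
W = 415/6 (W = (-7/(-21) + 6*23)/2 = (-7*(-1/21) + 138)/2 = (⅓ + 138)/2 = (½)*(415/3) = 415/6 ≈ 69.167)
W*K(C) = 415*(-3*1)/6 = (415/6)*(-3) = -415/2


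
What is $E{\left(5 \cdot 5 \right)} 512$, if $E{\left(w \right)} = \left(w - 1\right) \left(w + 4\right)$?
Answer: $356352$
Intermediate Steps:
$E{\left(w \right)} = \left(-1 + w\right) \left(4 + w\right)$
$E{\left(5 \cdot 5 \right)} 512 = \left(-4 + \left(5 \cdot 5\right)^{2} + 3 \cdot 5 \cdot 5\right) 512 = \left(-4 + 25^{2} + 3 \cdot 25\right) 512 = \left(-4 + 625 + 75\right) 512 = 696 \cdot 512 = 356352$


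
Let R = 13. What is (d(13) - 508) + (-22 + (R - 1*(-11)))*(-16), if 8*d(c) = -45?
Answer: -4365/8 ≈ -545.63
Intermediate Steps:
d(c) = -45/8 (d(c) = (1/8)*(-45) = -45/8)
(d(13) - 508) + (-22 + (R - 1*(-11)))*(-16) = (-45/8 - 508) + (-22 + (13 - 1*(-11)))*(-16) = -4109/8 + (-22 + (13 + 11))*(-16) = -4109/8 + (-22 + 24)*(-16) = -4109/8 + 2*(-16) = -4109/8 - 32 = -4365/8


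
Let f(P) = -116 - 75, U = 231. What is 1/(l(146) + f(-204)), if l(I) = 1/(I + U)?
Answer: -377/72006 ≈ -0.0052357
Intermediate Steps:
f(P) = -191
l(I) = 1/(231 + I) (l(I) = 1/(I + 231) = 1/(231 + I))
1/(l(146) + f(-204)) = 1/(1/(231 + 146) - 191) = 1/(1/377 - 191) = 1/(-72006/377) = -377/72006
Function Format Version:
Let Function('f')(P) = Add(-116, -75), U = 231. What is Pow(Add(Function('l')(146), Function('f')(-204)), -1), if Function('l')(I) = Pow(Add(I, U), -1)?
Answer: Rational(-377, 72006) ≈ -0.0052357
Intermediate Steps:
Function('f')(P) = -191
Function('l')(I) = Pow(Add(231, I), -1) (Function('l')(I) = Pow(Add(I, 231), -1) = Pow(Add(231, I), -1))
Pow(Add(Function('l')(146), Function('f')(-204)), -1) = Pow(Add(Pow(Add(231, 146), -1), -191), -1) = Pow(Add(Pow(377, -1), -191), -1) = Pow(Add(Rational(1, 377), -191), -1) = Pow(Rational(-72006, 377), -1) = Rational(-377, 72006)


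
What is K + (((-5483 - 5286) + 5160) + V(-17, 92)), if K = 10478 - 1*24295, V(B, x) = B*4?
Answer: -19494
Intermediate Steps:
V(B, x) = 4*B
K = -13817 (K = 10478 - 24295 = -13817)
K + (((-5483 - 5286) + 5160) + V(-17, 92)) = -13817 + (((-5483 - 5286) + 5160) + 4*(-17)) = -13817 + ((-10769 + 5160) - 68) = -13817 + (-5609 - 68) = -13817 - 5677 = -19494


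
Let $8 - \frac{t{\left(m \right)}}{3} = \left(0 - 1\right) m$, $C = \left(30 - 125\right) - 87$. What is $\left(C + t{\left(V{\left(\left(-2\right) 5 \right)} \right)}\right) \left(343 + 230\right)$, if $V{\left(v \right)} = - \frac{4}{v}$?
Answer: $- \frac{449232}{5} \approx -89846.0$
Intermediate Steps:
$C = -182$ ($C = -95 - 87 = -182$)
$t{\left(m \right)} = 24 + 3 m$ ($t{\left(m \right)} = 24 - 3 \left(0 - 1\right) m = 24 - 3 \left(- m\right) = 24 + 3 m$)
$\left(C + t{\left(V{\left(\left(-2\right) 5 \right)} \right)}\right) \left(343 + 230\right) = \left(-182 + \left(24 + 3 \left(- \frac{4}{\left(-2\right) 5}\right)\right)\right) \left(343 + 230\right) = \left(-182 + \left(24 + 3 \left(- \frac{4}{-10}\right)\right)\right) 573 = \left(-182 + \left(24 + 3 \left(\left(-4\right) \left(- \frac{1}{10}\right)\right)\right)\right) 573 = \left(-182 + \left(24 + 3 \cdot \frac{2}{5}\right)\right) 573 = \left(-182 + \left(24 + \frac{6}{5}\right)\right) 573 = \left(-182 + \frac{126}{5}\right) 573 = \left(- \frac{784}{5}\right) 573 = - \frac{449232}{5}$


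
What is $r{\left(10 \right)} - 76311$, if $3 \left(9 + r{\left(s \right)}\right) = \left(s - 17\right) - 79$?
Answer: $- \frac{229046}{3} \approx -76349.0$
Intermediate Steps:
$r{\left(s \right)} = -41 + \frac{s}{3}$ ($r{\left(s \right)} = -9 + \frac{\left(s - 17\right) - 79}{3} = -9 + \frac{\left(-17 + s\right) - 79}{3} = -9 + \frac{-96 + s}{3} = -9 + \left(-32 + \frac{s}{3}\right) = -41 + \frac{s}{3}$)
$r{\left(10 \right)} - 76311 = \left(-41 + \frac{1}{3} \cdot 10\right) - 76311 = \left(-41 + \frac{10}{3}\right) - 76311 = - \frac{113}{3} - 76311 = - \frac{229046}{3}$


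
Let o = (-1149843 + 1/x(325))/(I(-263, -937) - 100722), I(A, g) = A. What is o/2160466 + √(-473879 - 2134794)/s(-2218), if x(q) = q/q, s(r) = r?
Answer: 30259/5741438395 - I*√2608673/2218 ≈ 5.2703e-6 - 0.7282*I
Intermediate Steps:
x(q) = 1
o = 60518/5315 (o = (-1149843 + 1/1)/(-263 - 100722) = (-1149843 + 1)/(-100985) = -1149842*(-1/100985) = 60518/5315 ≈ 11.386)
o/2160466 + √(-473879 - 2134794)/s(-2218) = (60518/5315)/2160466 + √(-473879 - 2134794)/(-2218) = (60518/5315)*(1/2160466) + √(-2608673)*(-1/2218) = 30259/5741438395 + (I*√2608673)*(-1/2218) = 30259/5741438395 - I*√2608673/2218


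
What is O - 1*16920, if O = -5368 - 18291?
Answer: -40579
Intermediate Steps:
O = -23659
O - 1*16920 = -23659 - 1*16920 = -23659 - 16920 = -40579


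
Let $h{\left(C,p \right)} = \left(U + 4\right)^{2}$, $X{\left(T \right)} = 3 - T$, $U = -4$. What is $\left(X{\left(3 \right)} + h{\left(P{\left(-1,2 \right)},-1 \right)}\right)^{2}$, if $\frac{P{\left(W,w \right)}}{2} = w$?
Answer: $0$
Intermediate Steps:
$P{\left(W,w \right)} = 2 w$
$h{\left(C,p \right)} = 0$ ($h{\left(C,p \right)} = \left(-4 + 4\right)^{2} = 0^{2} = 0$)
$\left(X{\left(3 \right)} + h{\left(P{\left(-1,2 \right)},-1 \right)}\right)^{2} = \left(\left(3 - 3\right) + 0\right)^{2} = \left(0 + 0\right)^{2} = 0^{2} = 0$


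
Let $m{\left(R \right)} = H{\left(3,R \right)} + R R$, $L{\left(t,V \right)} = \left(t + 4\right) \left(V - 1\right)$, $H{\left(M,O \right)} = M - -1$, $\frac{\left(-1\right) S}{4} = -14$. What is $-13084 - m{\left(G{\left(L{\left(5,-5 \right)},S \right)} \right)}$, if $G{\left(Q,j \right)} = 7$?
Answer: $-13137$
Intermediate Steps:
$S = 56$ ($S = \left(-4\right) \left(-14\right) = 56$)
$H{\left(M,O \right)} = 1 + M$ ($H{\left(M,O \right)} = M + 1 = 1 + M$)
$L{\left(t,V \right)} = \left(-1 + V\right) \left(4 + t\right)$ ($L{\left(t,V \right)} = \left(4 + t\right) \left(-1 + V\right) = \left(-1 + V\right) \left(4 + t\right)$)
$m{\left(R \right)} = 4 + R^{2}$ ($m{\left(R \right)} = \left(1 + 3\right) + R R = 4 + R^{2}$)
$-13084 - m{\left(G{\left(L{\left(5,-5 \right)},S \right)} \right)} = -13084 - \left(4 + 7^{2}\right) = -13084 - \left(4 + 49\right) = -13084 - 53 = -13137$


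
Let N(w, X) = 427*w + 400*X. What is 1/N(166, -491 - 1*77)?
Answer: -1/156318 ≈ -6.3972e-6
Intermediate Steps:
N(w, X) = 400*X + 427*w
1/N(166, -491 - 1*77) = 1/(400*(-491 - 1*77) + 427*166) = 1/(400*(-491 - 77) + 70882) = 1/(400*(-568) + 70882) = 1/(-227200 + 70882) = 1/(-156318) = -1/156318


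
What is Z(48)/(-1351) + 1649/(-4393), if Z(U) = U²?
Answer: -12349271/5934943 ≈ -2.0808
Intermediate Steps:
Z(48)/(-1351) + 1649/(-4393) = 48²/(-1351) + 1649/(-4393) = 2304*(-1/1351) + 1649*(-1/4393) = -2304/1351 - 1649/4393 = -12349271/5934943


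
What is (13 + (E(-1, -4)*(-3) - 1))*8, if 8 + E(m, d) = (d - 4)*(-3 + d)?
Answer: -1056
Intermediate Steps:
E(m, d) = -8 + (-4 + d)*(-3 + d) (E(m, d) = -8 + (d - 4)*(-3 + d) = -8 + (-4 + d)*(-3 + d))
(13 + (E(-1, -4)*(-3) - 1))*8 = (13 + ((4 + (-4)² - 7*(-4))*(-3) - 1))*8 = (13 + ((4 + 16 + 28)*(-3) - 1))*8 = (13 + (48*(-3) - 1))*8 = (13 + (-144 - 1))*8 = (13 - 145)*8 = -132*8 = -1056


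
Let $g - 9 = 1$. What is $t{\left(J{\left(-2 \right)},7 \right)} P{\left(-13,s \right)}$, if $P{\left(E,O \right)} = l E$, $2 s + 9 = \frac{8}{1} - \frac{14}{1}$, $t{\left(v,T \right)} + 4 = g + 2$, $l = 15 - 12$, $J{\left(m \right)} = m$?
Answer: $-312$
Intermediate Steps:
$g = 10$ ($g = 9 + 1 = 10$)
$l = 3$
$t{\left(v,T \right)} = 8$ ($t{\left(v,T \right)} = -4 + \left(10 + 2\right) = -4 + 12 = 8$)
$s = - \frac{15}{2}$ ($s = - \frac{9}{2} + \frac{\frac{8}{1} - \frac{14}{1}}{2} = - \frac{9}{2} + \frac{8 \cdot 1 - 14}{2} = - \frac{9}{2} + \frac{8 - 14}{2} = - \frac{9}{2} + \frac{1}{2} \left(-6\right) = - \frac{9}{2} - 3 = - \frac{15}{2} \approx -7.5$)
$P{\left(E,O \right)} = 3 E$
$t{\left(J{\left(-2 \right)},7 \right)} P{\left(-13,s \right)} = 8 \cdot 3 \left(-13\right) = 8 \left(-39\right) = -312$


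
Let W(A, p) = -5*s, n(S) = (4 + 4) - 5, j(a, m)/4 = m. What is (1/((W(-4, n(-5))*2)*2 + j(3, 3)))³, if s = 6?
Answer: -1/1259712 ≈ -7.9383e-7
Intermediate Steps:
j(a, m) = 4*m
n(S) = 3 (n(S) = 8 - 5 = 3)
W(A, p) = -30 (W(A, p) = -5*6 = -30)
(1/((W(-4, n(-5))*2)*2 + j(3, 3)))³ = (1/(-30*2*2 + 4*3))³ = (1/(-60*2 + 12))³ = (1/(-120 + 12))³ = (1/(-108))³ = (-1/108)³ = -1/1259712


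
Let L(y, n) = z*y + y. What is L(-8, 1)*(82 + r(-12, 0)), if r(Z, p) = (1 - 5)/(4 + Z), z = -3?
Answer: 1320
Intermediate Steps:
r(Z, p) = -4/(4 + Z)
L(y, n) = -2*y (L(y, n) = -3*y + y = -2*y)
L(-8, 1)*(82 + r(-12, 0)) = (-2*(-8))*(82 - 4/(4 - 12)) = 16*(82 - 4/(-8)) = 16*(82 - 4*(-⅛)) = 16*(82 + ½) = 16*(165/2) = 1320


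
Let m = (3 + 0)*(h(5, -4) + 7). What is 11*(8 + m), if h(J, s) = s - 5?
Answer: 22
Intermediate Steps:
h(J, s) = -5 + s
m = -6 (m = (3 + 0)*((-5 - 4) + 7) = 3*(-9 + 7) = 3*(-2) = -6)
11*(8 + m) = 11*(8 - 6) = 11*2 = 22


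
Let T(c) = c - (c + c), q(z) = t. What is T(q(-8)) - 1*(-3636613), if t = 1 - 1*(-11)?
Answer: 3636601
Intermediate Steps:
t = 12 (t = 1 + 11 = 12)
q(z) = 12
T(c) = -c (T(c) = c - 2*c = -c)
T(q(-8)) - 1*(-3636613) = -1*12 - 1*(-3636613) = -12 + 3636613 = 3636601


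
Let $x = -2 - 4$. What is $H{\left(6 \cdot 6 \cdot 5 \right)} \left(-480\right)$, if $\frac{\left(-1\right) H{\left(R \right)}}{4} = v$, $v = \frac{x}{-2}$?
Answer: $5760$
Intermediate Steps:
$x = -6$
$v = 3$ ($v = - \frac{6}{-2} = \left(-6\right) \left(- \frac{1}{2}\right) = 3$)
$H{\left(R \right)} = -12$ ($H{\left(R \right)} = \left(-4\right) 3 = -12$)
$H{\left(6 \cdot 6 \cdot 5 \right)} \left(-480\right) = \left(-12\right) \left(-480\right) = 5760$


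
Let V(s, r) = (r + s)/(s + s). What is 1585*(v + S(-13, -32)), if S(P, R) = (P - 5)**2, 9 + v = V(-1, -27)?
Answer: 521465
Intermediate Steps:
V(s, r) = (r + s)/(2*s) (V(s, r) = (r + s)/((2*s)) = (r + s)*(1/(2*s)) = (r + s)/(2*s))
v = 5 (v = -9 + (1/2)*(-27 - 1)/(-1) = -9 + (1/2)*(-1)*(-28) = -9 + 14 = 5)
S(P, R) = (-5 + P)**2
1585*(v + S(-13, -32)) = 1585*(5 + (-5 - 13)**2) = 1585*(5 + (-18)**2) = 1585*(5 + 324) = 1585*329 = 521465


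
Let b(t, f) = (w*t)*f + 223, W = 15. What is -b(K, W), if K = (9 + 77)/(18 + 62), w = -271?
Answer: 33175/8 ≈ 4146.9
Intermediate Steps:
K = 43/40 (K = 86/80 = 86*(1/80) = 43/40 ≈ 1.0750)
b(t, f) = 223 - 271*f*t (b(t, f) = (-271*t)*f + 223 = -271*f*t + 223 = 223 - 271*f*t)
-b(K, W) = -(223 - 271*15*43/40) = -(223 - 34959/8) = -1*(-33175/8) = 33175/8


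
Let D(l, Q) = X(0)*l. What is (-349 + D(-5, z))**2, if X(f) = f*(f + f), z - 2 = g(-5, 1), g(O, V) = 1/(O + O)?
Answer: 121801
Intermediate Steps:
g(O, V) = 1/(2*O)
z = 19/10 (z = 2 + (1/2)/(-5) = 2 + (1/2)*(-1/5) = 2 - 1/10 = 19/10 ≈ 1.9000)
X(f) = 2*f**2 (X(f) = f*(2*f) = 2*f**2)
D(l, Q) = 0 (D(l, Q) = (2*0**2)*l = (2*0)*l = 0*l = 0)
(-349 + D(-5, z))**2 = (-349 + 0)**2 = (-349)**2 = 121801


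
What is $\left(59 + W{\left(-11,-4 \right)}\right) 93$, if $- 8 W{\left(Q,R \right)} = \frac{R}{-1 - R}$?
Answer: $\frac{11005}{2} \approx 5502.5$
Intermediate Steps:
$W{\left(Q,R \right)} = - \frac{R}{8 \left(-1 - R\right)}$ ($W{\left(Q,R \right)} = - \frac{R \frac{1}{-1 - R}}{8} = - \frac{R}{8 \left(-1 - R\right)}$)
$\left(59 + W{\left(-11,-4 \right)}\right) 93 = \left(59 + \frac{1}{8} \left(-4\right) \frac{1}{1 - 4}\right) 93 = \left(59 + \frac{1}{8} \left(-4\right) \frac{1}{-3}\right) 93 = \left(59 + \frac{1}{8} \left(-4\right) \left(- \frac{1}{3}\right)\right) 93 = \left(59 + \frac{1}{6}\right) 93 = \frac{355}{6} \cdot 93 = \frac{11005}{2}$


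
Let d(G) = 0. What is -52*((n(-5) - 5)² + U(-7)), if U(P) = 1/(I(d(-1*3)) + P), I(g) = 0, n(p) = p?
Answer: -36348/7 ≈ -5192.6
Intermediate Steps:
U(P) = 1/P (U(P) = 1/(0 + P) = 1/P)
-52*((n(-5) - 5)² + U(-7)) = -52*((-5 - 5)² + 1/(-7)) = -52*((-10)² - ⅐) = -52*(100 - ⅐) = -52*699/7 = -36348/7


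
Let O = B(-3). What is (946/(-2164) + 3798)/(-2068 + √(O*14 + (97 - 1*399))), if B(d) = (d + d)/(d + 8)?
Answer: -10621669355/5784565137 - 4108963*I*√7970/23138260548 ≈ -1.8362 - 0.015854*I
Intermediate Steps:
B(d) = 2*d/(8 + d) (B(d) = (2*d)/(8 + d) = 2*d/(8 + d))
O = -6/5 (O = 2*(-3)/(8 - 3) = 2*(-3)/5 = 2*(-3)*(⅕) = -6/5 ≈ -1.2000)
(946/(-2164) + 3798)/(-2068 + √(O*14 + (97 - 1*399))) = (946/(-2164) + 3798)/(-2068 + √(-6/5*14 + (97 - 1*399))) = (946*(-1/2164) + 3798)/(-2068 + √(-84/5 + (97 - 399))) = (-473/1082 + 3798)/(-2068 + √(-84/5 - 302)) = 4108963/(1082*(-2068 + √(-1594/5))) = 4108963/(1082*(-2068 + I*√7970/5))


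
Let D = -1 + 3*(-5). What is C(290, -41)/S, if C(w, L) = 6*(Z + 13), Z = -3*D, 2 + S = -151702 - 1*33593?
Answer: -366/185297 ≈ -0.0019752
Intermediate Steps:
D = -16 (D = -1 - 15 = -16)
S = -185297 (S = -2 + (-151702 - 1*33593) = -2 + (-151702 - 33593) = -2 - 185295 = -185297)
Z = 48 (Z = -3*(-16) = 48)
C(w, L) = 366 (C(w, L) = 6*(48 + 13) = 6*61 = 366)
C(290, -41)/S = 366/(-185297) = 366*(-1/185297) = -366/185297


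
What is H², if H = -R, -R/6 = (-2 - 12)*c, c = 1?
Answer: 7056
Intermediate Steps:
R = 84 (R = -6*(-2 - 12) = -(-84) = -6*(-14) = 84)
H = -84 (H = -1*84 = -84)
H² = (-84)² = 7056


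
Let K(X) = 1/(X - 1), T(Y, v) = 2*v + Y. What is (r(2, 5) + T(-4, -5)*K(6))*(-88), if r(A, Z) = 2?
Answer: 352/5 ≈ 70.400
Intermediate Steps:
T(Y, v) = Y + 2*v
K(X) = 1/(-1 + X)
(r(2, 5) + T(-4, -5)*K(6))*(-88) = (2 + (-4 + 2*(-5))/(-1 + 6))*(-88) = (2 + (-4 - 10)/5)*(-88) = (2 - 14*⅕)*(-88) = (2 - 14/5)*(-88) = -⅘*(-88) = 352/5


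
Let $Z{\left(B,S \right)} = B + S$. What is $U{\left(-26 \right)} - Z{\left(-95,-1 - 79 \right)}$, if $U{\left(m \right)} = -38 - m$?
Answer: $163$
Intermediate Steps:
$U{\left(-26 \right)} - Z{\left(-95,-1 - 79 \right)} = \left(-38 - -26\right) - \left(-95 - 80\right) = \left(-38 + 26\right) - \left(-95 - 80\right) = -12 - \left(-95 - 80\right) = -12 - -175 = -12 + 175 = 163$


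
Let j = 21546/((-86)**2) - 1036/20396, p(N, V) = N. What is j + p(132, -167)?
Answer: 2542979209/18856102 ≈ 134.86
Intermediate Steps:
j = 53973745/18856102 (j = 21546/7396 - 1036*1/20396 = 21546*(1/7396) - 259/5099 = 10773/3698 - 259/5099 = 53973745/18856102 ≈ 2.8624)
j + p(132, -167) = 53973745/18856102 + 132 = 2542979209/18856102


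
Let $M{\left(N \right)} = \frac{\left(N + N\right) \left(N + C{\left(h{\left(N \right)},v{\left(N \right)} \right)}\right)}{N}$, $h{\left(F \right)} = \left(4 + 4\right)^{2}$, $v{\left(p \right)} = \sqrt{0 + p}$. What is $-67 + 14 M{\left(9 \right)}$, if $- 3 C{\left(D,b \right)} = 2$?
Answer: $\frac{499}{3} \approx 166.33$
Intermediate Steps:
$v{\left(p \right)} = \sqrt{p}$
$h{\left(F \right)} = 64$ ($h{\left(F \right)} = 8^{2} = 64$)
$C{\left(D,b \right)} = - \frac{2}{3}$ ($C{\left(D,b \right)} = \left(- \frac{1}{3}\right) 2 = - \frac{2}{3}$)
$M{\left(N \right)} = - \frac{4}{3} + 2 N$ ($M{\left(N \right)} = \frac{\left(N + N\right) \left(N - \frac{2}{3}\right)}{N} = \frac{2 N \left(- \frac{2}{3} + N\right)}{N} = - \frac{4}{3} + 2 N$)
$-67 + 14 M{\left(9 \right)} = -67 + 14 \left(- \frac{4}{3} + 2 \cdot 9\right) = -67 + 14 \left(- \frac{4}{3} + 18\right) = -67 + 14 \cdot \frac{50}{3} = -67 + \frac{700}{3} = \frac{499}{3}$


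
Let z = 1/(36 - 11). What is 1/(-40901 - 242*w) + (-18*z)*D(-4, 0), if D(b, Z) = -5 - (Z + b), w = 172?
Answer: 59417/82525 ≈ 0.71999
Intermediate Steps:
D(b, Z) = -5 - Z - b (D(b, Z) = -5 + (-Z - b) = -5 - Z - b)
z = 1/25 ≈ 0.040000
1/(-40901 - 242*w) + (-18*z)*D(-4, 0) = 1/(-40901 - 242*172) + (-18*1/25)*(-5 - 1*0 - 1*(-4)) = 1/(-40901 - 41624) - 18*(-5 + 0 + 4)/25 = 1/(-82525) - 18/25*(-1) = -1/82525 + 18/25 = 59417/82525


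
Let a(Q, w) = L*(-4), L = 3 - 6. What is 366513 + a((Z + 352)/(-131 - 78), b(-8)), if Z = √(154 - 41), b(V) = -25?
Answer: 366525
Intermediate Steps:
L = -3
Z = √113 ≈ 10.630
a(Q, w) = 12 (a(Q, w) = -3*(-4) = 12)
366513 + a((Z + 352)/(-131 - 78), b(-8)) = 366513 + 12 = 366525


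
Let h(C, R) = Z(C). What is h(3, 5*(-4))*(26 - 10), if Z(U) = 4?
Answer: 64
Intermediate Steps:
h(C, R) = 4
h(3, 5*(-4))*(26 - 10) = 4*(26 - 10) = 4*16 = 64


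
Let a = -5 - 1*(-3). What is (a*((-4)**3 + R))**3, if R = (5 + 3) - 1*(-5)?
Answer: 1061208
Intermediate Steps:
a = -2 (a = -5 + 3 = -2)
R = 13 (R = 8 + 5 = 13)
(a*((-4)**3 + R))**3 = (-2*((-4)**3 + 13))**3 = (-2*(-64 + 13))**3 = (-2*(-51))**3 = 102**3 = 1061208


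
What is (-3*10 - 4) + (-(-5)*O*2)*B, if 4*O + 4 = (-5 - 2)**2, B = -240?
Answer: -27034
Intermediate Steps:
O = 45/4 (O = -1 + (-5 - 2)**2/4 = -1 + (1/4)*(-7)**2 = -1 + (1/4)*49 = -1 + 49/4 = 45/4 ≈ 11.250)
(-3*10 - 4) + (-(-5)*O*2)*B = (-3*10 - 4) + (-(-5)*45/4*2)*(-240) = (-30 - 4) + (-5*(-45/4)*2)*(-240) = -34 + ((225/4)*2)*(-240) = -34 + (225/2)*(-240) = -34 - 27000 = -27034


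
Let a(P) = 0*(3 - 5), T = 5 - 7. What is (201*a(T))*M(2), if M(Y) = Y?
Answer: 0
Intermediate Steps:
T = -2
a(P) = 0 (a(P) = 0*(-2) = 0)
(201*a(T))*M(2) = (201*0)*2 = 0*2 = 0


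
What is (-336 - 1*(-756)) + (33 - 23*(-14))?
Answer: 775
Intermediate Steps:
(-336 - 1*(-756)) + (33 - 23*(-14)) = (-336 + 756) + (33 + 322) = 420 + 355 = 775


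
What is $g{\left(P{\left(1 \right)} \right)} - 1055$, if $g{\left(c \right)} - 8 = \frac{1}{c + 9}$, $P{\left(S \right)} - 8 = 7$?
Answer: $- \frac{25127}{24} \approx -1047.0$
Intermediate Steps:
$P{\left(S \right)} = 15$ ($P{\left(S \right)} = 8 + 7 = 15$)
$g{\left(c \right)} = 8 + \frac{1}{9 + c}$ ($g{\left(c \right)} = 8 + \frac{1}{c + 9} = 8 + \frac{1}{9 + c}$)
$g{\left(P{\left(1 \right)} \right)} - 1055 = \frac{73 + 8 \cdot 15}{9 + 15} - 1055 = \frac{73 + 120}{24} - 1055 = \frac{1}{24} \cdot 193 - 1055 = \frac{193}{24} - 1055 = - \frac{25127}{24}$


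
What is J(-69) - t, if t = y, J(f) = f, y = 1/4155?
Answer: -286696/4155 ≈ -69.000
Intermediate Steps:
y = 1/4155 ≈ 0.00024067
t = 1/4155 ≈ 0.00024067
J(-69) - t = -69 - 1*1/4155 = -69 - 1/4155 = -286696/4155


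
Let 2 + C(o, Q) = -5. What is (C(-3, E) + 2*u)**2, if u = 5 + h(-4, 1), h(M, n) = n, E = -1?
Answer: 25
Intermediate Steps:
C(o, Q) = -7 (C(o, Q) = -2 - 5 = -7)
u = 6 (u = 5 + 1 = 6)
(C(-3, E) + 2*u)**2 = (-7 + 2*6)**2 = (-7 + 12)**2 = 5**2 = 25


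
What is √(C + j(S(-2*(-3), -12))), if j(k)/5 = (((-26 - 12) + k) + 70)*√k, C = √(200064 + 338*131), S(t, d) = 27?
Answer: √(√244342 + 885*√3) ≈ 45.024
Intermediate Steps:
C = √244342 (C = √(200064 + 44278) = √244342 ≈ 494.31)
j(k) = 5*√k*(32 + k) (j(k) = 5*((((-26 - 12) + k) + 70)*√k) = 5*(((-38 + k) + 70)*√k) = 5*((32 + k)*√k) = 5*(√k*(32 + k)) = 5*√k*(32 + k))
√(C + j(S(-2*(-3), -12))) = √(√244342 + 5*√27*(32 + 27)) = √(√244342 + 5*(3*√3)*59) = √(√244342 + 885*√3)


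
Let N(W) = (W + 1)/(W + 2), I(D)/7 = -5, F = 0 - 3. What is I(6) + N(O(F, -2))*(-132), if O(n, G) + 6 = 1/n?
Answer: -2567/13 ≈ -197.46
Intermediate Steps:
F = -3
I(D) = -35 (I(D) = 7*(-5) = -35)
O(n, G) = -6 + 1/n
N(W) = (1 + W)/(2 + W)
I(6) + N(O(F, -2))*(-132) = -35 + ((1 + (-6 + 1/(-3)))/(2 + (-6 + 1/(-3))))*(-132) = -35 + ((1 + (-6 - ⅓))/(2 + (-6 - ⅓)))*(-132) = -35 + ((1 - 19/3)/(2 - 19/3))*(-132) = -35 + (-16/3/(-13/3))*(-132) = -35 - 3/13*(-16/3)*(-132) = -35 + (16/13)*(-132) = -35 - 2112/13 = -2567/13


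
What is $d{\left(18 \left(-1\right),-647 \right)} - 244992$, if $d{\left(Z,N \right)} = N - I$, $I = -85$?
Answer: $-245554$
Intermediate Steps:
$d{\left(Z,N \right)} = 85 + N$ ($d{\left(Z,N \right)} = N - -85 = N + 85 = 85 + N$)
$d{\left(18 \left(-1\right),-647 \right)} - 244992 = \left(85 - 647\right) - 244992 = -562 - 244992 = -245554$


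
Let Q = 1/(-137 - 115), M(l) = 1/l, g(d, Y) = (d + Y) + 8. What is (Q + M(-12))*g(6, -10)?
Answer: -22/63 ≈ -0.34921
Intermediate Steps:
g(d, Y) = 8 + Y + d (g(d, Y) = (Y + d) + 8 = 8 + Y + d)
Q = -1/252 (Q = 1/(-252) = -1/252 ≈ -0.0039683)
(Q + M(-12))*g(6, -10) = (-1/252 + 1/(-12))*(8 - 10 + 6) = (-1/252 - 1/12)*4 = -11/126*4 = -22/63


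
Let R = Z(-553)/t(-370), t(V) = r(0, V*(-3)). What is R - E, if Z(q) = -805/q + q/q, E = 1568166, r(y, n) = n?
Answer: -68756238173/43845 ≈ -1.5682e+6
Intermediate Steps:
t(V) = -3*V (t(V) = V*(-3) = -3*V)
Z(q) = 1 - 805/q (Z(q) = -805/q + 1 = 1 - 805/q)
R = 97/43845 (R = ((-805 - 553)/(-553))/((-3*(-370))) = -1/553*(-1358)/1110 = (194/79)*(1/1110) = 97/43845 ≈ 0.0022123)
R - E = 97/43845 - 1*1568166 = 97/43845 - 1568166 = -68756238173/43845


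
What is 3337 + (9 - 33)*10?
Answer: 3097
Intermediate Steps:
3337 + (9 - 33)*10 = 3337 - 24*10 = 3337 - 240 = 3097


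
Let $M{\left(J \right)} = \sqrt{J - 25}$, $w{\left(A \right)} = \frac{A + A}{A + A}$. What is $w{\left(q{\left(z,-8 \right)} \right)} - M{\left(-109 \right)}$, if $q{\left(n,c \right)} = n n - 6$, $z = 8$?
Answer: $1 - i \sqrt{134} \approx 1.0 - 11.576 i$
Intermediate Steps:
$q{\left(n,c \right)} = -6 + n^{2}$ ($q{\left(n,c \right)} = n^{2} - 6 = -6 + n^{2}$)
$w{\left(A \right)} = 1$ ($w{\left(A \right)} = \frac{2 A}{2 A} = 2 A \frac{1}{2 A} = 1$)
$M{\left(J \right)} = \sqrt{-25 + J}$
$w{\left(q{\left(z,-8 \right)} \right)} - M{\left(-109 \right)} = 1 - \sqrt{-25 - 109} = 1 - \sqrt{-134} = 1 - i \sqrt{134}$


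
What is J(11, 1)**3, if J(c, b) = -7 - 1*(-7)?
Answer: 0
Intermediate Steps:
J(c, b) = 0 (J(c, b) = -7 + 7 = 0)
J(11, 1)**3 = 0**3 = 0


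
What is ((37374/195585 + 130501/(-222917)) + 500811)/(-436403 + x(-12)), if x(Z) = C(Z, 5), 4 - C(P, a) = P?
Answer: -7278317499451256/6342044482906405 ≈ -1.1476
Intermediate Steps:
C(P, a) = 4 - P
x(Z) = 4 - Z
((37374/195585 + 130501/(-222917)) + 500811)/(-436403 + x(-12)) = ((37374/195585 + 130501/(-222917)) + 500811)/(-436403 + (4 - 1*(-12))) = ((37374*(1/195585) + 130501*(-1/222917)) + 500811)/(-436403 + (4 + 12)) = ((12458/65195 - 130501/222917) + 500811)/(-436403 + 16) = (-5730912709/14533073815 + 500811)/(-436387) = (7278317499451256/14533073815)*(-1/436387) = -7278317499451256/6342044482906405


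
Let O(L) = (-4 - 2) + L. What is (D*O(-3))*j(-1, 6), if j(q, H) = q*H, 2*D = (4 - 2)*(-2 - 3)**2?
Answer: 1350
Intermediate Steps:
O(L) = -6 + L
D = 25 (D = ((4 - 2)*(-2 - 3)**2)/2 = (2*(-5)**2)/2 = (2*25)/2 = (1/2)*50 = 25)
j(q, H) = H*q
(D*O(-3))*j(-1, 6) = (25*(-6 - 3))*(6*(-1)) = (25*(-9))*(-6) = -225*(-6) = 1350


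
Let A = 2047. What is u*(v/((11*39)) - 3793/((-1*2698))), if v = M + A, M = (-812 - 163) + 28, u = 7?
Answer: 2924089/105222 ≈ 27.790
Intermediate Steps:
M = -947 (M = -975 + 28 = -947)
v = 1100 (v = -947 + 2047 = 1100)
u*(v/((11*39)) - 3793/((-1*2698))) = 7*(1100/((11*39)) - 3793/((-1*2698))) = 7*(1100/429 - 3793/(-2698)) = 7*(1100*(1/429) - 3793*(-1/2698)) = 7*(100/39 + 3793/2698) = 7*(417727/105222) = 2924089/105222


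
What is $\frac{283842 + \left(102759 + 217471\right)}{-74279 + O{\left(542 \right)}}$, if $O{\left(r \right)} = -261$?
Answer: $- \frac{151018}{18635} \approx -8.104$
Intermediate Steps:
$\frac{283842 + \left(102759 + 217471\right)}{-74279 + O{\left(542 \right)}} = \frac{283842 + \left(102759 + 217471\right)}{-74279 - 261} = \frac{283842 + 320230}{-74540} = 604072 \left(- \frac{1}{74540}\right) = - \frac{151018}{18635}$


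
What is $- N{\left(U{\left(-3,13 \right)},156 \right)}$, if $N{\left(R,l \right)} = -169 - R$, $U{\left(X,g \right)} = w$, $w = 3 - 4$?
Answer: $168$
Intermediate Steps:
$w = -1$ ($w = 3 - 4 = -1$)
$U{\left(X,g \right)} = -1$
$- N{\left(U{\left(-3,13 \right)},156 \right)} = - (-169 - -1) = - (-169 + 1) = \left(-1\right) \left(-168\right) = 168$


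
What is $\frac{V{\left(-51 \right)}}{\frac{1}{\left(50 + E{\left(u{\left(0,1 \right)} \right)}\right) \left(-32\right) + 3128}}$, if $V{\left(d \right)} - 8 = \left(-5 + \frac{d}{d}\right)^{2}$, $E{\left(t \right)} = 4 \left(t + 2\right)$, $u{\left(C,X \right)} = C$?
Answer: $30528$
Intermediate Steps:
$E{\left(t \right)} = 8 + 4 t$ ($E{\left(t \right)} = 4 \left(2 + t\right) = 8 + 4 t$)
$V{\left(d \right)} = 24$ ($V{\left(d \right)} = 8 + \left(-5 + \frac{d}{d}\right)^{2} = 8 + \left(-5 + 1\right)^{2} = 8 + \left(-4\right)^{2} = 8 + 16 = 24$)
$\frac{V{\left(-51 \right)}}{\frac{1}{\left(50 + E{\left(u{\left(0,1 \right)} \right)}\right) \left(-32\right) + 3128}} = \frac{24}{\frac{1}{\left(50 + \left(8 + 4 \cdot 0\right)\right) \left(-32\right) + 3128}} = \frac{24}{\frac{1}{\left(50 + \left(8 + 0\right)\right) \left(-32\right) + 3128}} = \frac{24}{\frac{1}{\left(50 + 8\right) \left(-32\right) + 3128}} = \frac{24}{\frac{1}{58 \left(-32\right) + 3128}} = \frac{24}{\frac{1}{-1856 + 3128}} = \frac{24}{\frac{1}{1272}} = 24 \frac{1}{\frac{1}{1272}} = 24 \cdot 1272 = 30528$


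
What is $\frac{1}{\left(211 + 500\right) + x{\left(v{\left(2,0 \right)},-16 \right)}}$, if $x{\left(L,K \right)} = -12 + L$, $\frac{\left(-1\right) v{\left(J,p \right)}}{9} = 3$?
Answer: $\frac{1}{672} \approx 0.0014881$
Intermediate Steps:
$v{\left(J,p \right)} = -27$ ($v{\left(J,p \right)} = \left(-9\right) 3 = -27$)
$\frac{1}{\left(211 + 500\right) + x{\left(v{\left(2,0 \right)},-16 \right)}} = \frac{1}{\left(211 + 500\right) - 39} = \frac{1}{711 - 39} = \frac{1}{672}$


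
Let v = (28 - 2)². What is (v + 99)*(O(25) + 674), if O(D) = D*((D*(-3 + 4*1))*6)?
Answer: 3428600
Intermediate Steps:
v = 676 (v = 26² = 676)
O(D) = 6*D² (O(D) = D*((D*(-3 + 4))*6) = D*((D*1)*6) = D*(D*6) = D*(6*D) = 6*D²)
(v + 99)*(O(25) + 674) = (676 + 99)*(6*25² + 674) = 775*(6*625 + 674) = 775*(3750 + 674) = 775*4424 = 3428600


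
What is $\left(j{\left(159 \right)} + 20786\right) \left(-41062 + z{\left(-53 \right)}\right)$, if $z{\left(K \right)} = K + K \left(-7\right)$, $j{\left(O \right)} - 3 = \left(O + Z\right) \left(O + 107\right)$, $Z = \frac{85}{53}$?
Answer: $- \frac{137144670696}{53} \approx -2.5876 \cdot 10^{9}$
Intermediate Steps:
$Z = \frac{85}{53}$ ($Z = 85 \cdot \frac{1}{53} = \frac{85}{53} \approx 1.6038$)
$j{\left(O \right)} = 3 + \left(107 + O\right) \left(\frac{85}{53} + O\right)$ ($j{\left(O \right)} = 3 + \left(O + \frac{85}{53}\right) \left(O + 107\right) = 3 + \left(\frac{85}{53} + O\right) \left(107 + O\right) = 3 + \left(107 + O\right) \left(\frac{85}{53} + O\right)$)
$z{\left(K \right)} = - 6 K$ ($z{\left(K \right)} = K - 7 K = - 6 K$)
$\left(j{\left(159 \right)} + 20786\right) \left(-41062 + z{\left(-53 \right)}\right) = \left(\left(\frac{9254}{53} + 159^{2} + \frac{5756}{53} \cdot 159\right) + 20786\right) \left(-41062 - -318\right) = \left(\left(\frac{9254}{53} + 25281 + 17268\right) + 20786\right) \left(-41062 + 318\right) = \left(\frac{2264351}{53} + 20786\right) \left(-40744\right) = \frac{3366009}{53} \left(-40744\right) = - \frac{137144670696}{53}$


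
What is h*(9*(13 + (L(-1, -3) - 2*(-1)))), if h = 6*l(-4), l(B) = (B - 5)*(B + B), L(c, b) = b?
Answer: 46656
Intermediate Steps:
l(B) = 2*B*(-5 + B) (l(B) = (-5 + B)*(2*B) = 2*B*(-5 + B))
h = 432 (h = 6*(2*(-4)*(-5 - 4)) = 6*(2*(-4)*(-9)) = 6*72 = 432)
h*(9*(13 + (L(-1, -3) - 2*(-1)))) = 432*(9*(13 + (-3 - 2*(-1)))) = 432*(9*(13 + (-3 + 2))) = 432*(9*(13 - 1)) = 432*(9*12) = 432*108 = 46656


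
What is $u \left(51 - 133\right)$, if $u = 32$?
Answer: $-2624$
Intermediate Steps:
$u \left(51 - 133\right) = 32 \left(51 - 133\right) = 32 \left(-82\right) = -2624$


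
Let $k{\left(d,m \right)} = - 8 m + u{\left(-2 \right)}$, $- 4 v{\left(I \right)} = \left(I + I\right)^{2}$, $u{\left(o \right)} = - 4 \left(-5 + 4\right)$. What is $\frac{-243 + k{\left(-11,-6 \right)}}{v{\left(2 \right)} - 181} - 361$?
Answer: $- \frac{66594}{185} \approx -359.97$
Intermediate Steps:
$u{\left(o \right)} = 4$ ($u{\left(o \right)} = \left(-4\right) \left(-1\right) = 4$)
$v{\left(I \right)} = - I^{2}$ ($v{\left(I \right)} = - \frac{\left(I + I\right)^{2}}{4} = - \frac{\left(2 I\right)^{2}}{4} = - \frac{4 I^{2}}{4} = - I^{2}$)
$k{\left(d,m \right)} = 4 - 8 m$ ($k{\left(d,m \right)} = - 8 m + 4 = 4 - 8 m$)
$\frac{-243 + k{\left(-11,-6 \right)}}{v{\left(2 \right)} - 181} - 361 = \frac{-243 + \left(4 - -48\right)}{- 2^{2} - 181} - 361 = \frac{-243 + \left(4 + 48\right)}{\left(-1\right) 4 - 181} - 361 = \frac{-243 + 52}{-4 - 181} - 361 = - \frac{191}{-185} - 361 = \left(-191\right) \left(- \frac{1}{185}\right) - 361 = \frac{191}{185} - 361 = - \frac{66594}{185}$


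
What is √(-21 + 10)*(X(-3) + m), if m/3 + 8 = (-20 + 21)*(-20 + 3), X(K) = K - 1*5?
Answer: -83*I*√11 ≈ -275.28*I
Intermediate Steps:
X(K) = -5 + K (X(K) = K - 5 = -5 + K)
m = -75 (m = -24 + 3*((-20 + 21)*(-20 + 3)) = -24 + 3*(1*(-17)) = -24 + 3*(-17) = -24 - 51 = -75)
√(-21 + 10)*(X(-3) + m) = √(-21 + 10)*((-5 - 3) - 75) = √(-11)*(-8 - 75) = (I*√11)*(-83) = -83*I*√11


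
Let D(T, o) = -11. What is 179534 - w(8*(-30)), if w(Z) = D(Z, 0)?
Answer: 179545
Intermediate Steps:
w(Z) = -11
179534 - w(8*(-30)) = 179534 - 1*(-11) = 179534 + 11 = 179545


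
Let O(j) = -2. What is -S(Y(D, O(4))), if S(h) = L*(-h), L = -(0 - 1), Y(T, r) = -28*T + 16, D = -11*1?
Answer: 324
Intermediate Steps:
D = -11
Y(T, r) = 16 - 28*T
L = 1 (L = -1*(-1) = 1)
S(h) = -h (S(h) = 1*(-h) = -h)
-S(Y(D, O(4))) = -(-1)*(16 - 28*(-11)) = -(-1)*(16 + 308) = -(-1)*324 = -1*(-324) = 324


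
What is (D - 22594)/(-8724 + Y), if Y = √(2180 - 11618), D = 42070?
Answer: -28318104/12686269 - 35706*I*√78/12686269 ≈ -2.2322 - 0.024857*I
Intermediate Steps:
Y = 11*I*√78 (Y = √(-9438) = 11*I*√78 ≈ 97.149*I)
(D - 22594)/(-8724 + Y) = (42070 - 22594)/(-8724 + 11*I*√78) = 19476/(-8724 + 11*I*√78)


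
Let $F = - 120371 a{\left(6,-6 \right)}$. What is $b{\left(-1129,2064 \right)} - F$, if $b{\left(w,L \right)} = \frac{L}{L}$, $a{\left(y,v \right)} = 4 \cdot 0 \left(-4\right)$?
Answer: $1$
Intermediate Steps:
$a{\left(y,v \right)} = 0$ ($a{\left(y,v \right)} = 0 \left(-4\right) = 0$)
$b{\left(w,L \right)} = 1$
$F = 0$ ($F = \left(-120371\right) 0 = 0$)
$b{\left(-1129,2064 \right)} - F = 1 - 0 = 1 + 0 = 1$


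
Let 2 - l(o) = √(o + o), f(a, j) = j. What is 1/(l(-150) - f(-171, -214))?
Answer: 18/3913 + 5*I*√3/23478 ≈ 0.0046 + 0.00036887*I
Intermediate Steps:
l(o) = 2 - √2*√o (l(o) = 2 - √(o + o) = 2 - √(2*o) = 2 - √2*√o)
1/(l(-150) - f(-171, -214)) = 1/((2 - √2*√(-150)) - 1*(-214)) = 1/((2 - √2*5*I*√6) + 214) = 1/((2 - 10*I*√3) + 214) = 1/(216 - 10*I*√3)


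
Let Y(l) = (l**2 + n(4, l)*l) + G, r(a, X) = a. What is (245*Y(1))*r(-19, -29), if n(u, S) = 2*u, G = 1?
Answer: -46550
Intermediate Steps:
Y(l) = 1 + l**2 + 8*l (Y(l) = (l**2 + (2*4)*l) + 1 = (l**2 + 8*l) + 1 = 1 + l**2 + 8*l)
(245*Y(1))*r(-19, -29) = (245*(1 + 1**2 + 8*1))*(-19) = (245*(1 + 1 + 8))*(-19) = (245*10)*(-19) = 2450*(-19) = -46550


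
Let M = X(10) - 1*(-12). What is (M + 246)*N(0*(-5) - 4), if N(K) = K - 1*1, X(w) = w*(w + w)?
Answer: -2290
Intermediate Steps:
X(w) = 2*w**2 (X(w) = w*(2*w) = 2*w**2)
M = 212 (M = 2*10**2 - 1*(-12) = 2*100 + 12 = 200 + 12 = 212)
N(K) = -1 + K (N(K) = K - 1 = -1 + K)
(M + 246)*N(0*(-5) - 4) = (212 + 246)*(-1 + (0*(-5) - 4)) = 458*(-1 + (0 - 4)) = 458*(-1 - 4) = 458*(-5) = -2290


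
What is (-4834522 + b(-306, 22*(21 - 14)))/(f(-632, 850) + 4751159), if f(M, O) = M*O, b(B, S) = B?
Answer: -4834828/4213959 ≈ -1.1473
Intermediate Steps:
(-4834522 + b(-306, 22*(21 - 14)))/(f(-632, 850) + 4751159) = (-4834522 - 306)/(-632*850 + 4751159) = -4834828/(-537200 + 4751159) = -4834828/4213959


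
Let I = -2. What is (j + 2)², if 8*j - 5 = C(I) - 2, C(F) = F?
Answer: 289/64 ≈ 4.5156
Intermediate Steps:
j = ⅛ (j = 5/8 + (-2 - 2)/8 = 5/8 + (⅛)*(-4) = 5/8 - ½ = ⅛ ≈ 0.12500)
(j + 2)² = (⅛ + 2)² = (17/8)² = 289/64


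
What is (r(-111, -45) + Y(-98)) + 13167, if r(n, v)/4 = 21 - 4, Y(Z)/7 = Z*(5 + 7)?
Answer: 5003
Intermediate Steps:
Y(Z) = 84*Z (Y(Z) = 7*(Z*(5 + 7)) = 7*(Z*12) = 7*(12*Z) = 84*Z)
r(n, v) = 68 (r(n, v) = 4*(21 - 4) = 4*17 = 68)
(r(-111, -45) + Y(-98)) + 13167 = (68 + 84*(-98)) + 13167 = (68 - 8232) + 13167 = -8164 + 13167 = 5003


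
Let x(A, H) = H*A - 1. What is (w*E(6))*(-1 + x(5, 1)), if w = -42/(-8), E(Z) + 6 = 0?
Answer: -189/2 ≈ -94.500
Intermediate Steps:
E(Z) = -6 (E(Z) = -6 + 0 = -6)
x(A, H) = -1 + A*H (x(A, H) = A*H - 1 = -1 + A*H)
w = 21/4 (w = -42*(-1/8) = 21/4 ≈ 5.2500)
(w*E(6))*(-1 + x(5, 1)) = ((21/4)*(-6))*(-1 + (-1 + 5*1)) = -63*(-1 + (-1 + 5))/2 = -63*(-1 + 4)/2 = -63/2*3 = -189/2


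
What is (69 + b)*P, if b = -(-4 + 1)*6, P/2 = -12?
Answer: -2088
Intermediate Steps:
P = -24 (P = 2*(-12) = -24)
b = 18 (b = -(-3)*6 = -1*(-18) = 18)
(69 + b)*P = (69 + 18)*(-24) = 87*(-24) = -2088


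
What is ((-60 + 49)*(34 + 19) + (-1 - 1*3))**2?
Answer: 344569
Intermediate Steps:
((-60 + 49)*(34 + 19) + (-1 - 1*3))**2 = (-11*53 + (-1 - 3))**2 = (-583 - 4)**2 = (-587)**2 = 344569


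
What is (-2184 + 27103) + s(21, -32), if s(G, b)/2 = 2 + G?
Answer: 24965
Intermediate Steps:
s(G, b) = 4 + 2*G (s(G, b) = 2*(2 + G) = 4 + 2*G)
(-2184 + 27103) + s(21, -32) = (-2184 + 27103) + (4 + 2*21) = 24919 + (4 + 42) = 24919 + 46 = 24965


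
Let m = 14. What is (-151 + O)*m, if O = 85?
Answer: -924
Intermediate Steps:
(-151 + O)*m = (-151 + 85)*14 = -66*14 = -924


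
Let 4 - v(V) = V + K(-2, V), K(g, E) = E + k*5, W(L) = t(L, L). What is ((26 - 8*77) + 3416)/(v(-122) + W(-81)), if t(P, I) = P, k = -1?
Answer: 1413/86 ≈ 16.430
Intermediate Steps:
W(L) = L
K(g, E) = -5 + E (K(g, E) = E - 1*5 = E - 5 = -5 + E)
v(V) = 9 - 2*V (v(V) = 4 - (V + (-5 + V)) = 4 - (-5 + 2*V) = 4 + (5 - 2*V) = 9 - 2*V)
((26 - 8*77) + 3416)/(v(-122) + W(-81)) = ((26 - 8*77) + 3416)/((9 - 2*(-122)) - 81) = ((26 - 616) + 3416)/((9 + 244) - 81) = (-590 + 3416)/(253 - 81) = 2826/172 = 2826*(1/172) = 1413/86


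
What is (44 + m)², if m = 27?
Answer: 5041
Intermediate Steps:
(44 + m)² = (44 + 27)² = 71² = 5041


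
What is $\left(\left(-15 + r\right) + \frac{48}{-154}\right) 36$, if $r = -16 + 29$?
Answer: $- \frac{6408}{77} \approx -83.221$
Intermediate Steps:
$r = 13$
$\left(\left(-15 + r\right) + \frac{48}{-154}\right) 36 = \left(\left(-15 + 13\right) + \frac{48}{-154}\right) 36 = \left(-2 + 48 \left(- \frac{1}{154}\right)\right) 36 = \left(-2 - \frac{24}{77}\right) 36 = \left(- \frac{178}{77}\right) 36 = - \frac{6408}{77}$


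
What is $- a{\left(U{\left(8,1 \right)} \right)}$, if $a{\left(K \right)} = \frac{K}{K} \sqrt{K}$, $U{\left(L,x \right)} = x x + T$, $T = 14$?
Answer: $- \sqrt{15} \approx -3.873$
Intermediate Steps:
$U{\left(L,x \right)} = 14 + x^{2}$ ($U{\left(L,x \right)} = x x + 14 = x^{2} + 14 = 14 + x^{2}$)
$a{\left(K \right)} = \sqrt{K}$ ($a{\left(K \right)} = 1 \sqrt{K} = \sqrt{K}$)
$- a{\left(U{\left(8,1 \right)} \right)} = - \sqrt{14 + 1^{2}} = - \sqrt{14 + 1} = - \sqrt{15}$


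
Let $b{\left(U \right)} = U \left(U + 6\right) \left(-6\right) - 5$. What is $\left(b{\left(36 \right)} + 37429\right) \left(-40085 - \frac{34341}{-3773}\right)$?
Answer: $- \frac{4287002832128}{3773} \approx -1.1362 \cdot 10^{9}$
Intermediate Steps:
$b{\left(U \right)} = -5 - 6 U \left(6 + U\right)$ ($b{\left(U \right)} = U \left(6 + U\right) \left(-6\right) - 5 = - 6 U \left(6 + U\right) - 5 = -5 - 6 U \left(6 + U\right)$)
$\left(b{\left(36 \right)} + 37429\right) \left(-40085 - \frac{34341}{-3773}\right) = \left(\left(-5 - 1296 - 6 \cdot 36^{2}\right) + 37429\right) \left(-40085 - \frac{34341}{-3773}\right) = \left(\left(-5 - 1296 - 7776\right) + 37429\right) \left(-40085 - - \frac{34341}{3773}\right) = \left(\left(-5 - 1296 - 7776\right) + 37429\right) \left(-40085 + \frac{34341}{3773}\right) = \left(-9077 + 37429\right) \left(- \frac{151206364}{3773}\right) = 28352 \left(- \frac{151206364}{3773}\right) = - \frac{4287002832128}{3773}$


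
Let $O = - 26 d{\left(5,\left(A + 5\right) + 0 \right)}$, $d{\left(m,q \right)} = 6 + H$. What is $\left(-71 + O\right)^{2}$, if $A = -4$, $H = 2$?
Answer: $77841$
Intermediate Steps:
$d{\left(m,q \right)} = 8$ ($d{\left(m,q \right)} = 6 + 2 = 8$)
$O = -208$ ($O = \left(-26\right) 8 = -208$)
$\left(-71 + O\right)^{2} = \left(-71 - 208\right)^{2} = \left(-279\right)^{2} = 77841$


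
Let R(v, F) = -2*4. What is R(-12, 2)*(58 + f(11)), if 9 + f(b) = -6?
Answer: -344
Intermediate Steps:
R(v, F) = -8
f(b) = -15 (f(b) = -9 - 6 = -15)
R(-12, 2)*(58 + f(11)) = -8*(58 - 15) = -8*43 = -344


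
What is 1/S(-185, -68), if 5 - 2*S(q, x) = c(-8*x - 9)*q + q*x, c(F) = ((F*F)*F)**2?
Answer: 1/2169024336656751525 ≈ 4.6104e-19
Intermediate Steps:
c(F) = F**6 (c(F) = (F**2*F)**2 = (F**3)**2 = F**6)
S(q, x) = 5/2 - q*x/2 - q*(-9 - 8*x)**6/2 (S(q, x) = 5/2 - ((-8*x - 9)**6*q + q*x)/2 = 5/2 - ((-9 - 8*x)**6*q + q*x)/2 = 5/2 - (q*(-9 - 8*x)**6 + q*x)/2 = 5/2 - (q*x + q*(-9 - 8*x)**6)/2 = 5/2 + (-q*x/2 - q*(-9 - 8*x)**6/2) = 5/2 - q*x/2 - q*(-9 - 8*x)**6/2)
1/S(-185, -68) = 1/(5/2 - 1/2*(-185)*(-68) - 1/2*(-185)*(9 + 8*(-68))**6) = 1/(5/2 - 6290 - 1/2*(-185)*(9 - 544)**6) = 1/(5/2 - 6290 - 1/2*(-185)*(-535)**6) = 1/(5/2 - 6290 - 1/2*(-185)*23448911747640625) = 1/(5/2 - 6290 + 4338048673313515625/2) = 1/2169024336656751525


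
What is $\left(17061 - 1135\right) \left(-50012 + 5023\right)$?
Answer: $-716494814$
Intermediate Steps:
$\left(17061 - 1135\right) \left(-50012 + 5023\right) = 15926 \left(-44989\right) = -716494814$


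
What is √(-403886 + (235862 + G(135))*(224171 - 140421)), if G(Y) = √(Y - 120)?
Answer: √(19753038614 + 83750*√15) ≈ 1.4055e+5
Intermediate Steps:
G(Y) = √(-120 + Y)
√(-403886 + (235862 + G(135))*(224171 - 140421)) = √(-403886 + (235862 + √(-120 + 135))*(224171 - 140421)) = √(-403886 + (235862 + √15)*83750) = √(-403886 + (19753442500 + 83750*√15)) = √(19753038614 + 83750*√15)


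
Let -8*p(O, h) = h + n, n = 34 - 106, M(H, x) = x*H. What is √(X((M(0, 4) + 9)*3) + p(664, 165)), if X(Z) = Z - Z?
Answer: I*√186/4 ≈ 3.4095*I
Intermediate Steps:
M(H, x) = H*x
n = -72
X(Z) = 0
p(O, h) = 9 - h/8 (p(O, h) = -(h - 72)/8 = -(-72 + h)/8 = 9 - h/8)
√(X((M(0, 4) + 9)*3) + p(664, 165)) = √(0 + (9 - ⅛*165)) = √(0 + (9 - 165/8)) = √(0 - 93/8) = √(-93/8) = I*√186/4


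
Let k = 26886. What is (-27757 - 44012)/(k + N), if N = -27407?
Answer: 71769/521 ≈ 137.75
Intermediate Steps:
(-27757 - 44012)/(k + N) = (-27757 - 44012)/(26886 - 27407) = -71769/(-521) = -71769*(-1/521) = 71769/521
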